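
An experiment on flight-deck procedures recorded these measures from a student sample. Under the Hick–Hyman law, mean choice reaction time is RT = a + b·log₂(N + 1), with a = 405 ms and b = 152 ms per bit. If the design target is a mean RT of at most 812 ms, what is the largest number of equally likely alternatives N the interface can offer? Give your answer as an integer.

5

Set 405 + 152·log₂(N + 1) ≤ 812.
log₂(N + 1) ≤ (812 − 405) / 152 = 2.6776.
N + 1 ≤ 2^2.6776 = 6.3979.
N ≤ 5.3979, so the largest integer N is 5.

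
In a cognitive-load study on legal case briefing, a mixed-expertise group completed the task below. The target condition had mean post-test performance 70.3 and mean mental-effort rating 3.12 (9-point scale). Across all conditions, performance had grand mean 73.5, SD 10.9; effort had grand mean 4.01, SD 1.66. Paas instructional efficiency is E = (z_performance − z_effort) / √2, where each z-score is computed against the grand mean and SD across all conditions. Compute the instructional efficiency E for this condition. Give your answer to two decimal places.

z_performance = (70.3 − 73.5) / 10.9 = -3.2000 / 10.9 = -0.2936.
z_effort = (3.12 − 4.01) / 1.66 = -0.8900 / 1.66 = -0.5361.
z_P − z_E = -0.2936 − (-0.5361) = 0.2425.
E = 0.2425 / √2 = 0.2425 / 1.41421 = 0.1715 ≈ 0.17.

0.17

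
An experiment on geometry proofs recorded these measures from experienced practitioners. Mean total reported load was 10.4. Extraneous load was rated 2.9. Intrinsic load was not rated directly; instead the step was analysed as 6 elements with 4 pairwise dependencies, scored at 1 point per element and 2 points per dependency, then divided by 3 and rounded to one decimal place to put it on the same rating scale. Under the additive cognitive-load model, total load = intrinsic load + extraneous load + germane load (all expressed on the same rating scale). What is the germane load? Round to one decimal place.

Intrinsic (element-interactivity): (6 × 1 + 4 × 2) / 3 = 14 / 3 = 4.6667 → 4.7.
germane load = total − intrinsic − extraneous
             = 10.4 − 4.7 − 2.9 = 2.8.

2.8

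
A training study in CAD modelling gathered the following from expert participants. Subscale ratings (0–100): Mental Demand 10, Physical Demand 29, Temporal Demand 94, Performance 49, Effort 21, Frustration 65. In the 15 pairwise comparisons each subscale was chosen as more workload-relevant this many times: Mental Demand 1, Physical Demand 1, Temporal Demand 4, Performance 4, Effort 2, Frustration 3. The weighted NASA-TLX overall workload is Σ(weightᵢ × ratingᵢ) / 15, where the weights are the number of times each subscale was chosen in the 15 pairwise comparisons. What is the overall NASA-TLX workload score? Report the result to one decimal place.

56.5

The tallies are the weights (they sum to 15).
Weighted sum = 1·10 + 1·29 + 4·94 + 4·49 + 2·21 + 3·65
            = 10 + 29 + 376 + 196 + 42 + 195 = 848.
Overall workload = 848 / 15 = 56.5333 ≈ 56.5.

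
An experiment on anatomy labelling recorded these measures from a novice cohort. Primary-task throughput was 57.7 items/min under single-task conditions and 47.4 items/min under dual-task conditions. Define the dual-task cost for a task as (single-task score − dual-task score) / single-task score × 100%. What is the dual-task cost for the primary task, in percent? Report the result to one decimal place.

17.9

Cost = (57.7 − 47.4) / 57.7 × 100%
     = 10.3000 / 57.7 × 100% = 17.8510%.
≈ 17.9%.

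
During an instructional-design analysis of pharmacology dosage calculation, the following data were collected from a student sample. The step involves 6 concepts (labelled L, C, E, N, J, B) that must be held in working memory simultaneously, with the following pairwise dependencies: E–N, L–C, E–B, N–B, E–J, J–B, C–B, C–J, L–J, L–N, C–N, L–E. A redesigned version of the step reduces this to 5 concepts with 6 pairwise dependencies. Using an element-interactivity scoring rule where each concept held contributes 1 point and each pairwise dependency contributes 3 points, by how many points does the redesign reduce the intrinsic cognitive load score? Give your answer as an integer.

19

Original: 6 × 1 + 12 × 3 = 6 + 36 = 42.
Redesigned: 5 × 1 + 6 × 3 = 5 + 18 = 23.
Reduction = 42 − 23 = 19.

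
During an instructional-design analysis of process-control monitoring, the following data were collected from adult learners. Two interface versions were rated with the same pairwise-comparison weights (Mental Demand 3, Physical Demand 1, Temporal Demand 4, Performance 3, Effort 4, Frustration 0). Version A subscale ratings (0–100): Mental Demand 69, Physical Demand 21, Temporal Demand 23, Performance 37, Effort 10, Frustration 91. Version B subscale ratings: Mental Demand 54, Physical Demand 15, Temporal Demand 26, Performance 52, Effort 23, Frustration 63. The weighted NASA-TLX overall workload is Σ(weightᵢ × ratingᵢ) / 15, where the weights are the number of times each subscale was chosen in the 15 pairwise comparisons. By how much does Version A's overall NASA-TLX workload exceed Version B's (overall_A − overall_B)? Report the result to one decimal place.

Version A weighted sum = 3·69 + 1·21 + 4·23 + 3·37 + 4·10 + 0·91 = 207 + 21 + 92 + 111 + 40 + 0 = 471; overall_A = 471/15 = 31.4000.
Version B weighted sum = 3·54 + 1·15 + 4·26 + 3·52 + 4·23 + 0·63 = 162 + 15 + 104 + 156 + 92 + 0 = 529; overall_B = 529/15 = 35.2667.
Difference = 31.4000 − 35.2667 = -3.8667 ≈ -3.9.

-3.9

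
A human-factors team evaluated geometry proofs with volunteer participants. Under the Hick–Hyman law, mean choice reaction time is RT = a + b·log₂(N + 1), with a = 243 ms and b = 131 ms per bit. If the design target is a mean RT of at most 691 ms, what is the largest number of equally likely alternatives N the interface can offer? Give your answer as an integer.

Set 243 + 131·log₂(N + 1) ≤ 691.
log₂(N + 1) ≤ (691 − 243) / 131 = 3.4198.
N + 1 ≤ 2^3.4198 = 10.7019.
N ≤ 9.7019, so the largest integer N is 9.

9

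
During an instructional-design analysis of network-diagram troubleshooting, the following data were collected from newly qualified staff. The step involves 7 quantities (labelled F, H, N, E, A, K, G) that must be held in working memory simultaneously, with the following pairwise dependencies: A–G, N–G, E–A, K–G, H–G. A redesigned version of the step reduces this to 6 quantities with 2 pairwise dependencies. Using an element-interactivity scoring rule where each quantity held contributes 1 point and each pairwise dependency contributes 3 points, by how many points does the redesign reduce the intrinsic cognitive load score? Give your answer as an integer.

Original: 7 × 1 + 5 × 3 = 7 + 15 = 22.
Redesigned: 6 × 1 + 2 × 3 = 6 + 6 = 12.
Reduction = 22 − 12 = 10.

10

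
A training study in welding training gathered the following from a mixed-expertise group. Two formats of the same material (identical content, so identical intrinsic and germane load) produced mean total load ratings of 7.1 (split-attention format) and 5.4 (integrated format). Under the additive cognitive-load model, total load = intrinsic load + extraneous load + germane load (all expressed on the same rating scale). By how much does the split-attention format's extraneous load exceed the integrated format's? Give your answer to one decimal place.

Intrinsic and germane load are equal across formats, so the difference in total load equals the difference in extraneous load.
Extraneous-load difference = 7.1 − 5.4 = 1.7.

1.7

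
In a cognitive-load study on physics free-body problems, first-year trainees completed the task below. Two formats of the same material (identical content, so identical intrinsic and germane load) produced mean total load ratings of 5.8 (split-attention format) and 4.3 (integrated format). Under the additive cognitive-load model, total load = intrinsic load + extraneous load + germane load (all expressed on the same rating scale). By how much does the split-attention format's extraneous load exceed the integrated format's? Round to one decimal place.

1.5

Intrinsic and germane load are equal across formats, so the difference in total load equals the difference in extraneous load.
Extraneous-load difference = 5.8 − 4.3 = 1.5.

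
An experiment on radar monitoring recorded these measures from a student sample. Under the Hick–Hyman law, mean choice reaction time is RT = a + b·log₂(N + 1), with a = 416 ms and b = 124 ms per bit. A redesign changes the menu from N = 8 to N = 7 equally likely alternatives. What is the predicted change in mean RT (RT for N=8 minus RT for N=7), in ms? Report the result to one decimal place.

21.1

RT(8) = 416 + 124·log₂(9) = 416 + 124·3.1699 = 809.0676 ms.
RT(7) = 416 + 124·log₂(8) = 416 + 124·3.0000 = 788.0000 ms.
Difference = 809.0676 − 788.0000 = 21.0676 ≈ 21.1 ms.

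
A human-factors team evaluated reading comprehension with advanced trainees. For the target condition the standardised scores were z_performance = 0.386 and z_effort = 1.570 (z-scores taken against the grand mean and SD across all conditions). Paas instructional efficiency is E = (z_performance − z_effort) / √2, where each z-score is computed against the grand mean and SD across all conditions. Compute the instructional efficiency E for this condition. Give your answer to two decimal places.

z_P − z_E = 0.386 − 1.570 = -1.1840.
E = -1.1840 / √2 = -1.1840 / 1.41421 = -0.8372 ≈ -0.84.

-0.84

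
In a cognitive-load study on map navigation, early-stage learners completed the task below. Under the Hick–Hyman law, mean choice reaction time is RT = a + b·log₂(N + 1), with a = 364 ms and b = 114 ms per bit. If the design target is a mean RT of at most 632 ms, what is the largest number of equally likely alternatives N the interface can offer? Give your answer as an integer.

Set 364 + 114·log₂(N + 1) ≤ 632.
log₂(N + 1) ≤ (632 − 364) / 114 = 2.3509.
N + 1 ≤ 2^2.3509 = 5.1014.
N ≤ 4.1014, so the largest integer N is 4.

4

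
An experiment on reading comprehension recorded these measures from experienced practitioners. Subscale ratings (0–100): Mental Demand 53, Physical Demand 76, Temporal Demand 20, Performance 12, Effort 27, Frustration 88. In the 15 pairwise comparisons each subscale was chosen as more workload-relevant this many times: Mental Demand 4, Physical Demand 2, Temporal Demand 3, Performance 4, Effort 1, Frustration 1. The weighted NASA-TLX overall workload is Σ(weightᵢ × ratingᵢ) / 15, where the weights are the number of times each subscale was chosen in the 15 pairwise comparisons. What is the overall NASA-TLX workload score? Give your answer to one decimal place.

The tallies are the weights (they sum to 15).
Weighted sum = 4·53 + 2·76 + 3·20 + 4·12 + 1·27 + 1·88
            = 212 + 152 + 60 + 48 + 27 + 88 = 587.
Overall workload = 587 / 15 = 39.1333 ≈ 39.1.

39.1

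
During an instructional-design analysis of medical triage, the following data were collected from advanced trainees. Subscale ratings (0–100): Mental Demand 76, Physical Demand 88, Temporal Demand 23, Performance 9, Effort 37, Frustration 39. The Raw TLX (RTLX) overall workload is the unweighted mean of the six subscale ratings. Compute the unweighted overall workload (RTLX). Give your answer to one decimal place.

45.3

Sum of ratings = 76 + 88 + 23 + 9 + 37 + 39 = 272.
RTLX = 272 / 6 = 45.3333 ≈ 45.3.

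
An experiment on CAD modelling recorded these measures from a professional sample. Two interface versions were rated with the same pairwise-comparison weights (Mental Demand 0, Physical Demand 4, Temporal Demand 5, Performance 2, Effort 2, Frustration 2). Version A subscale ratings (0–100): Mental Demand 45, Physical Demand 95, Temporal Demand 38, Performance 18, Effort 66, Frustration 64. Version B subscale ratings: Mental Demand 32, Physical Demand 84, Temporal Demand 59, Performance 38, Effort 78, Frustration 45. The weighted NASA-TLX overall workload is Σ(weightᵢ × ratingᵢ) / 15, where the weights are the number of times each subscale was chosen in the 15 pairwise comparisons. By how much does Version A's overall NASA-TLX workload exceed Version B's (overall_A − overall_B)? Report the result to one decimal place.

-5.8

Version A weighted sum = 0·45 + 4·95 + 5·38 + 2·18 + 2·66 + 2·64 = 0 + 380 + 190 + 36 + 132 + 128 = 866; overall_A = 866/15 = 57.7333.
Version B weighted sum = 0·32 + 4·84 + 5·59 + 2·38 + 2·78 + 2·45 = 0 + 336 + 295 + 76 + 156 + 90 = 953; overall_B = 953/15 = 63.5333.
Difference = 57.7333 − 63.5333 = -5.8000 ≈ -5.8.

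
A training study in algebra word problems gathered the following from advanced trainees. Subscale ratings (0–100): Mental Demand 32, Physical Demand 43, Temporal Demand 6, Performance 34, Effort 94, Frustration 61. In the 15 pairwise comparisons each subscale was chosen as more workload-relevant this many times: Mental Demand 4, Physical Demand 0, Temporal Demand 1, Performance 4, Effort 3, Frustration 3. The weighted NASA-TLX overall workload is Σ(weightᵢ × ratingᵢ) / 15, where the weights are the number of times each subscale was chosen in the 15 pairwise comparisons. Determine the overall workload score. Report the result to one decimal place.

The tallies are the weights (they sum to 15).
Weighted sum = 4·32 + 0·43 + 1·6 + 4·34 + 3·94 + 3·61
            = 128 + 0 + 6 + 136 + 282 + 183 = 735.
Overall workload = 735 / 15 = 49.0000 ≈ 49.0.

49.0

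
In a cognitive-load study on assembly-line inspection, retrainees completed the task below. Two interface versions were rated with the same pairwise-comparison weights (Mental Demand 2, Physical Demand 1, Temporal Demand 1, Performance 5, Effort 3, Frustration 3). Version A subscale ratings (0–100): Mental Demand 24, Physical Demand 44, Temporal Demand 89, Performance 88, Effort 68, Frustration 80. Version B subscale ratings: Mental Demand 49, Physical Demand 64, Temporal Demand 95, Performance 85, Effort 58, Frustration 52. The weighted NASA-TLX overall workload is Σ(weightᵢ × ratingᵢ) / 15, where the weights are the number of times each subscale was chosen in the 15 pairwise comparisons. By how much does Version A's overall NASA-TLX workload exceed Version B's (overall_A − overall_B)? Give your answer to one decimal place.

Version A weighted sum = 2·24 + 1·44 + 1·89 + 5·88 + 3·68 + 3·80 = 48 + 44 + 89 + 440 + 204 + 240 = 1065; overall_A = 1065/15 = 71.0000.
Version B weighted sum = 2·49 + 1·64 + 1·95 + 5·85 + 3·58 + 3·52 = 98 + 64 + 95 + 425 + 174 + 156 = 1012; overall_B = 1012/15 = 67.4667.
Difference = 71.0000 − 67.4667 = 3.5333 ≈ 3.5.

3.5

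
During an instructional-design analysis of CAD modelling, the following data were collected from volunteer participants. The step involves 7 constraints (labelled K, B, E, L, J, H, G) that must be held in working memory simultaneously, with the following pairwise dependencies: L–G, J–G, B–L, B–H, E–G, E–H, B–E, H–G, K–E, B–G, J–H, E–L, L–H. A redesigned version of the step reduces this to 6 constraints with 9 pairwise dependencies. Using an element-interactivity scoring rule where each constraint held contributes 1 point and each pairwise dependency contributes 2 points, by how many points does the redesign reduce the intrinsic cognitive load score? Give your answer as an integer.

Original: 7 × 1 + 13 × 2 = 7 + 26 = 33.
Redesigned: 6 × 1 + 9 × 2 = 6 + 18 = 24.
Reduction = 33 − 24 = 9.

9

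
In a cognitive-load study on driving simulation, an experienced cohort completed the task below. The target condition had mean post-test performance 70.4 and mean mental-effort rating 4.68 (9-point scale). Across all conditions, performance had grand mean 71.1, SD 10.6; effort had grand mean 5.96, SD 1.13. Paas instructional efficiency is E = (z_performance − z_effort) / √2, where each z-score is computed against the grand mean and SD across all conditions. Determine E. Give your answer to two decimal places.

z_performance = (70.4 − 71.1) / 10.6 = -0.7000 / 10.6 = -0.0660.
z_effort = (4.68 − 5.96) / 1.13 = -1.2800 / 1.13 = -1.1327.
z_P − z_E = -0.0660 − (-1.1327) = 1.0667.
E = 1.0667 / √2 = 1.0667 / 1.41421 = 0.7543 ≈ 0.75.

0.75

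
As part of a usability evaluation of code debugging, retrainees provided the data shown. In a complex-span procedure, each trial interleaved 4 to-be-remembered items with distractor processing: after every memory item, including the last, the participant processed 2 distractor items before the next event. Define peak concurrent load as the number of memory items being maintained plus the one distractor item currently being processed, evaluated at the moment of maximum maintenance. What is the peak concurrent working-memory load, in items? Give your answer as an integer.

Maintenance is greatest during the distractor(s) after memory item 4: all 4 memory items are being held.
One distractor item is concurrently being processed.
Peak concurrent load = 4 + 1 = 5 items.

5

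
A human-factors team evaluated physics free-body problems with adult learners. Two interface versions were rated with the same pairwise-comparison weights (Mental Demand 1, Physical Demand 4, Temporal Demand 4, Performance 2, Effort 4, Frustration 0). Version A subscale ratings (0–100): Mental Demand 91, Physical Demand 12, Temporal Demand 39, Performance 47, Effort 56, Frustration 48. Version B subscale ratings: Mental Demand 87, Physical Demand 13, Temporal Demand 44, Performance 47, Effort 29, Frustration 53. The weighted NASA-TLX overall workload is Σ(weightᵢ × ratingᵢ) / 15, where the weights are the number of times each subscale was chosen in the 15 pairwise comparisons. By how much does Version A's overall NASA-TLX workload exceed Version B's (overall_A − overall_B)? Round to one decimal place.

5.9

Version A weighted sum = 1·91 + 4·12 + 4·39 + 2·47 + 4·56 + 0·48 = 91 + 48 + 156 + 94 + 224 + 0 = 613; overall_A = 613/15 = 40.8667.
Version B weighted sum = 1·87 + 4·13 + 4·44 + 2·47 + 4·29 + 0·53 = 87 + 52 + 176 + 94 + 116 + 0 = 525; overall_B = 525/15 = 35.0000.
Difference = 40.8667 − 35.0000 = 5.8667 ≈ 5.9.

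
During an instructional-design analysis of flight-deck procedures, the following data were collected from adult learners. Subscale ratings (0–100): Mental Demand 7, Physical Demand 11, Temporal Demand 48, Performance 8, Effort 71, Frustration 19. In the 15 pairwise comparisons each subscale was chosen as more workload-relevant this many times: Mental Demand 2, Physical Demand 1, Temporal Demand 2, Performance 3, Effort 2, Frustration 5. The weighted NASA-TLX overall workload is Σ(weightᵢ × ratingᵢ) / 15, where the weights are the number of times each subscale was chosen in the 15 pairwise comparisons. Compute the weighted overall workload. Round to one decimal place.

25.5

The tallies are the weights (they sum to 15).
Weighted sum = 2·7 + 1·11 + 2·48 + 3·8 + 2·71 + 5·19
            = 14 + 11 + 96 + 24 + 142 + 95 = 382.
Overall workload = 382 / 15 = 25.4667 ≈ 25.5.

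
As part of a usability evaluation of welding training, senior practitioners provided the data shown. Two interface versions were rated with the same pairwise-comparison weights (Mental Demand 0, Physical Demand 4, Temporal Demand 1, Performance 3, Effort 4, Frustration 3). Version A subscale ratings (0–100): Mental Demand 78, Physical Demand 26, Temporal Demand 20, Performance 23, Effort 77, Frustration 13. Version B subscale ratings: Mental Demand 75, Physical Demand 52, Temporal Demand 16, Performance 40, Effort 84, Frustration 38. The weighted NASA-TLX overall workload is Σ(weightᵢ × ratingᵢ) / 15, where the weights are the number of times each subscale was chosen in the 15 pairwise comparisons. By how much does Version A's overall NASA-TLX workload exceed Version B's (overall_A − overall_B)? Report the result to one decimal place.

-16.9

Version A weighted sum = 0·78 + 4·26 + 1·20 + 3·23 + 4·77 + 3·13 = 0 + 104 + 20 + 69 + 308 + 39 = 540; overall_A = 540/15 = 36.0000.
Version B weighted sum = 0·75 + 4·52 + 1·16 + 3·40 + 4·84 + 3·38 = 0 + 208 + 16 + 120 + 336 + 114 = 794; overall_B = 794/15 = 52.9333.
Difference = 36.0000 − 52.9333 = -16.9333 ≈ -16.9.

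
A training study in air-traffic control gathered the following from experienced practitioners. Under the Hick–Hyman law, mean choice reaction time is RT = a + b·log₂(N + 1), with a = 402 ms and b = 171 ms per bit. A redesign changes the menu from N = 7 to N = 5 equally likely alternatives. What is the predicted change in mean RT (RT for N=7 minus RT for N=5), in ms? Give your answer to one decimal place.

71.0

RT(7) = 402 + 171·log₂(8) = 402 + 171·3.0000 = 915.0000 ms.
RT(5) = 402 + 171·log₂(6) = 402 + 171·2.5850 = 844.0350 ms.
Difference = 915.0000 − 844.0350 = 70.9650 ≈ 71.0 ms.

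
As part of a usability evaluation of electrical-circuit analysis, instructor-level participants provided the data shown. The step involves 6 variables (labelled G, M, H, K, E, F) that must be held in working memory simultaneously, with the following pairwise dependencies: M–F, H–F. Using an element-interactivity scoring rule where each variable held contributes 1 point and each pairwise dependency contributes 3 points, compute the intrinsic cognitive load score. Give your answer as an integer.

12

Count of variables held simultaneously: 6.
Count of pairwise dependencies listed: 2.
Element contribution: 6 × 1 = 6.
Interaction contribution: 2 × 3 = 6.
Intrinsic load = 6 + 6 = 12.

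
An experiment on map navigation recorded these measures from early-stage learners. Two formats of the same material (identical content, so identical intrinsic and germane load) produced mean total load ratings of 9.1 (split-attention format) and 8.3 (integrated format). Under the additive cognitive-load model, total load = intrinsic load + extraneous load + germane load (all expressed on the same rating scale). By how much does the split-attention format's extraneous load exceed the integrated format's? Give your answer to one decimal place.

0.8

Intrinsic and germane load are equal across formats, so the difference in total load equals the difference in extraneous load.
Extraneous-load difference = 9.1 − 8.3 = 0.8.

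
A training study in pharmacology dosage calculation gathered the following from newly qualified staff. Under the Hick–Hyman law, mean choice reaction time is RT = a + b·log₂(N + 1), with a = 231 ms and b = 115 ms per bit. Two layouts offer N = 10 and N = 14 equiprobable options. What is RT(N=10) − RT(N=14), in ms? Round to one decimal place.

RT(10) = 231 + 115·log₂(11) = 231 + 115·3.4594 = 628.8310 ms.
RT(14) = 231 + 115·log₂(15) = 231 + 115·3.9069 = 680.2935 ms.
Difference = 628.8310 − 680.2935 = -51.4625 ≈ -51.5 ms.

-51.5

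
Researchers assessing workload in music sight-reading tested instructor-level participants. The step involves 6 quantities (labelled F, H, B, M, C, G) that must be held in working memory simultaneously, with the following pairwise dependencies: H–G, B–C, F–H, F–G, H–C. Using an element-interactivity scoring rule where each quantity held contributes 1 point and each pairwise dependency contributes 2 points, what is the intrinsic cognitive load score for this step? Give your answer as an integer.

16

Count of quantities held simultaneously: 6.
Count of pairwise dependencies listed: 5.
Element contribution: 6 × 1 = 6.
Interaction contribution: 5 × 2 = 10.
Intrinsic load = 6 + 10 = 16.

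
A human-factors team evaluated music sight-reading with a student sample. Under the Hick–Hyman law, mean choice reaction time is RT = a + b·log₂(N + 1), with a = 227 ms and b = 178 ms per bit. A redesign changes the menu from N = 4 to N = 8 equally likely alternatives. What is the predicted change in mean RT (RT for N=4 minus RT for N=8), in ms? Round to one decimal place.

-150.9

RT(4) = 227 + 178·log₂(5) = 227 + 178·2.3219 = 640.2982 ms.
RT(8) = 227 + 178·log₂(9) = 227 + 178·3.1699 = 791.2422 ms.
Difference = 640.2982 − 791.2422 = -150.9440 ≈ -150.9 ms.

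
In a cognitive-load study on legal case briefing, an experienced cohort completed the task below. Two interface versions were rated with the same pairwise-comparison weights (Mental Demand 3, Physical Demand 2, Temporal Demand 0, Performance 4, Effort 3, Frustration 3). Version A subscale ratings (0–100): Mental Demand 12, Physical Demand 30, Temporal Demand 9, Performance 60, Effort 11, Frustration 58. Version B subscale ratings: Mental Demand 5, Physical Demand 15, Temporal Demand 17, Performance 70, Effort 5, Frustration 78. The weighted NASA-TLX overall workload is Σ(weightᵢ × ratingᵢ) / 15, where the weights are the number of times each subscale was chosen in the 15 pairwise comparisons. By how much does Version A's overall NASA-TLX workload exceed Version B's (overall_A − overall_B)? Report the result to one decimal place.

-2.1

Version A weighted sum = 3·12 + 2·30 + 0·9 + 4·60 + 3·11 + 3·58 = 36 + 60 + 0 + 240 + 33 + 174 = 543; overall_A = 543/15 = 36.2000.
Version B weighted sum = 3·5 + 2·15 + 0·17 + 4·70 + 3·5 + 3·78 = 15 + 30 + 0 + 280 + 15 + 234 = 574; overall_B = 574/15 = 38.2667.
Difference = 36.2000 − 38.2667 = -2.0667 ≈ -2.1.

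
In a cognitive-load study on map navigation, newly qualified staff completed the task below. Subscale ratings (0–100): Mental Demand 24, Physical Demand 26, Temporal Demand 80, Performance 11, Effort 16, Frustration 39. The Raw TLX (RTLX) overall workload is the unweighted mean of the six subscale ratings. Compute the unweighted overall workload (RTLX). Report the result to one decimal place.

Sum of ratings = 24 + 26 + 80 + 11 + 16 + 39 = 196.
RTLX = 196 / 6 = 32.6667 ≈ 32.7.

32.7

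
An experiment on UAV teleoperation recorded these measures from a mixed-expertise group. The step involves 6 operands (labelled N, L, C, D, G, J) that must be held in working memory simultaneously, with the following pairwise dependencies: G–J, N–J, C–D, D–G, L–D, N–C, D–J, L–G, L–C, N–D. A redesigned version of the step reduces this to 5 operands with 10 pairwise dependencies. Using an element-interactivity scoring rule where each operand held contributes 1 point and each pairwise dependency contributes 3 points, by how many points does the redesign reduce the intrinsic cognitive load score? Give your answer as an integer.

Original: 6 × 1 + 10 × 3 = 6 + 30 = 36.
Redesigned: 5 × 1 + 10 × 3 = 5 + 30 = 35.
Reduction = 36 − 35 = 1.

1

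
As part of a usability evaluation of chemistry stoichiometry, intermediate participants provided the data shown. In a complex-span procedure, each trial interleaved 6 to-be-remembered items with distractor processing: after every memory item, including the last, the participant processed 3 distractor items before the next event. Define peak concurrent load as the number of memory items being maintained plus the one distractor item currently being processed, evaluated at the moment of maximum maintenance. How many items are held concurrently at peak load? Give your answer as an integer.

7

Maintenance is greatest during the distractor(s) after memory item 6: all 6 memory items are being held.
One distractor item is concurrently being processed.
Peak concurrent load = 6 + 1 = 7 items.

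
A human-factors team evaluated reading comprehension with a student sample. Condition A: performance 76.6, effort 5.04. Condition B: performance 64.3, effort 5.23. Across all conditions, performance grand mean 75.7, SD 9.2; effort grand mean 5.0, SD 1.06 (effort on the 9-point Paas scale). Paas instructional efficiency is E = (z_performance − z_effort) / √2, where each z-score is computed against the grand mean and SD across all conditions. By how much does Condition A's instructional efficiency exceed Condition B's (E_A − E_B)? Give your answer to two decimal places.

1.07

Condition A: z_P = (76.6 − 75.7)/9.2 = 0.0978; z_E = (5.04 − 5.0)/1.06 = 0.0377; E_A = (0.0978 − 0.0377)/√2 = 0.0425.
Condition B: z_P = (64.3 − 75.7)/9.2 = -1.2391; z_E = (5.23 − 5.0)/1.06 = 0.2170; E_B = (-1.2391 − 0.2170)/√2 = -1.0296.
E_A − E_B = 0.0425 − (-1.0296) = 1.0721 ≈ 1.07.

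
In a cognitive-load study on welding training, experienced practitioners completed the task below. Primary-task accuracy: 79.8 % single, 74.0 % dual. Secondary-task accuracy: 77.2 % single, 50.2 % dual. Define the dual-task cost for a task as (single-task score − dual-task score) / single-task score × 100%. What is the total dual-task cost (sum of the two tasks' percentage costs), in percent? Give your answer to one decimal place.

42.2

Primary cost = (79.8 − 74.0) / 79.8 × 100% = 7.2682%.
Secondary cost = (77.2 − 50.2) / 77.2 × 100% = 34.9741%.
Total = 7.2682% + 34.9741% = 42.2423% ≈ 42.2%.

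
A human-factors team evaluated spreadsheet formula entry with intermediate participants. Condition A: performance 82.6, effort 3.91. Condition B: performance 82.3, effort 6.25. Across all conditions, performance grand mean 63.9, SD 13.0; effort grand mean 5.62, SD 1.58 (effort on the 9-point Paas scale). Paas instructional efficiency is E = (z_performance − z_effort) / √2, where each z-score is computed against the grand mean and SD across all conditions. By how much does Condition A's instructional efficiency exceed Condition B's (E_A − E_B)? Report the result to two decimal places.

Condition A: z_P = (82.6 − 63.9)/13.0 = 1.4385; z_E = (3.91 − 5.62)/1.58 = -1.0823; E_A = (1.4385 − (-1.0823))/√2 = 1.7825.
Condition B: z_P = (82.3 − 63.9)/13.0 = 1.4154; z_E = (6.25 − 5.62)/1.58 = 0.3987; E_B = (1.4154 − 0.3987)/√2 = 0.7189.
E_A − E_B = 1.7825 − 0.7189 = 1.0636 ≈ 1.06.

1.06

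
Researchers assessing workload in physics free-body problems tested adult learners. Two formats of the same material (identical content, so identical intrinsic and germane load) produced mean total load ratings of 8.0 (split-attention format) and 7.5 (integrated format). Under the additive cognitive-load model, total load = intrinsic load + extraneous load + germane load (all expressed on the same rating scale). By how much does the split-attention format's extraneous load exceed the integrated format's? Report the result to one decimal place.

Intrinsic and germane load are equal across formats, so the difference in total load equals the difference in extraneous load.
Extraneous-load difference = 8.0 − 7.5 = 0.5.

0.5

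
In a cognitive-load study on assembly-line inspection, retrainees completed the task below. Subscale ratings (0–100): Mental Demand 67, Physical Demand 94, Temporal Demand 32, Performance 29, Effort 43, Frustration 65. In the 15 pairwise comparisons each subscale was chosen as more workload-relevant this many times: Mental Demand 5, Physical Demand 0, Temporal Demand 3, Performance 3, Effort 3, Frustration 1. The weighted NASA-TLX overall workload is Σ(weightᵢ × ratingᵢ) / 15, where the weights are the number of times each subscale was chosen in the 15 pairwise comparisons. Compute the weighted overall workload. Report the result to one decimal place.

The tallies are the weights (they sum to 15).
Weighted sum = 5·67 + 0·94 + 3·32 + 3·29 + 3·43 + 1·65
            = 335 + 0 + 96 + 87 + 129 + 65 = 712.
Overall workload = 712 / 15 = 47.4667 ≈ 47.5.

47.5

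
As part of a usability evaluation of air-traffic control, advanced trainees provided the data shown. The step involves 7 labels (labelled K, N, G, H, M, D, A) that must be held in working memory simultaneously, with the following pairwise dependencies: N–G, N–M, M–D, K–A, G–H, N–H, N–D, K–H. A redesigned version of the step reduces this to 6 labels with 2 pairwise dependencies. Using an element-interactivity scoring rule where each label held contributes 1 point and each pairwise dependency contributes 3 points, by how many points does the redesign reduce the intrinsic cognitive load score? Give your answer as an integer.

19

Original: 7 × 1 + 8 × 3 = 7 + 24 = 31.
Redesigned: 6 × 1 + 2 × 3 = 6 + 6 = 12.
Reduction = 31 − 12 = 19.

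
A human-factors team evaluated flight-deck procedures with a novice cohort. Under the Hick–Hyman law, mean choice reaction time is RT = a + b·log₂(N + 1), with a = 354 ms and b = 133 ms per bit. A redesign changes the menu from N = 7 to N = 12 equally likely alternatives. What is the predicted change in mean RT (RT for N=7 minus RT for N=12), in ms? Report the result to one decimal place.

RT(7) = 354 + 133·log₂(8) = 354 + 133·3.0000 = 753.0000 ms.
RT(12) = 354 + 133·log₂(13) = 354 + 133·3.7004 = 846.1532 ms.
Difference = 753.0000 − 846.1532 = -93.1532 ≈ -93.2 ms.

-93.2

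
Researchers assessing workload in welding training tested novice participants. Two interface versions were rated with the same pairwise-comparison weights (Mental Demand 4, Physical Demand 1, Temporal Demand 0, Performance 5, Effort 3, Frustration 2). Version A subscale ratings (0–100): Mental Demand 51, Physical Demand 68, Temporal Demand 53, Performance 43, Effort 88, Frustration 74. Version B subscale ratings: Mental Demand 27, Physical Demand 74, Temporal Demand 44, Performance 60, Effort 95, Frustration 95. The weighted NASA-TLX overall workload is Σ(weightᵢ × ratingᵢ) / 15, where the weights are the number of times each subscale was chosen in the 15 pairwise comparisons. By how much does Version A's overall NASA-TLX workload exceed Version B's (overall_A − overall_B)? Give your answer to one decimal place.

-3.9

Version A weighted sum = 4·51 + 1·68 + 0·53 + 5·43 + 3·88 + 2·74 = 204 + 68 + 0 + 215 + 264 + 148 = 899; overall_A = 899/15 = 59.9333.
Version B weighted sum = 4·27 + 1·74 + 0·44 + 5·60 + 3·95 + 2·95 = 108 + 74 + 0 + 300 + 285 + 190 = 957; overall_B = 957/15 = 63.8000.
Difference = 59.9333 − 63.8000 = -3.8667 ≈ -3.9.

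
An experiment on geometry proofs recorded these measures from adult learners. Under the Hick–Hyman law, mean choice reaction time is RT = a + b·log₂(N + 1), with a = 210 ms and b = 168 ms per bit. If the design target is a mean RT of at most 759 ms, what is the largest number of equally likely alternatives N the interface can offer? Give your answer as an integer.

8

Set 210 + 168·log₂(N + 1) ≤ 759.
log₂(N + 1) ≤ (759 − 210) / 168 = 3.2679.
N + 1 ≤ 2^3.2679 = 9.6324.
N ≤ 8.6324, so the largest integer N is 8.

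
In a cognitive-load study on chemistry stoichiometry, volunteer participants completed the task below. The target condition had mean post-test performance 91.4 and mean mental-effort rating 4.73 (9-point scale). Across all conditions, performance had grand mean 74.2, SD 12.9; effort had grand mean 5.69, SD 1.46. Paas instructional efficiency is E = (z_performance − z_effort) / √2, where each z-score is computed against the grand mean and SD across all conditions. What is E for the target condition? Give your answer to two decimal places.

1.41

z_performance = (91.4 − 74.2) / 12.9 = 17.2000 / 12.9 = 1.3333.
z_effort = (4.73 − 5.69) / 1.46 = -0.9600 / 1.46 = -0.6575.
z_P − z_E = 1.3333 − (-0.6575) = 1.9908.
E = 1.9908 / √2 = 1.9908 / 1.41421 = 1.4077 ≈ 1.41.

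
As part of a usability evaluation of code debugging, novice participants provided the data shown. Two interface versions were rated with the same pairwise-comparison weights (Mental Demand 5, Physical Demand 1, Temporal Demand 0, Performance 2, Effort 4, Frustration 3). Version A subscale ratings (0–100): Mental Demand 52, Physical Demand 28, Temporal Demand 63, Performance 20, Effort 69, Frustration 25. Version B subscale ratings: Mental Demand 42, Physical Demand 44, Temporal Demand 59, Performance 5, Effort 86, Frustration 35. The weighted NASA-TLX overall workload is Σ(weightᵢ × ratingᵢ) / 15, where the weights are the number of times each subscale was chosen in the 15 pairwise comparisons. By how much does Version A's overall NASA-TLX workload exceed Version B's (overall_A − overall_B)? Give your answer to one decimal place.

Version A weighted sum = 5·52 + 1·28 + 0·63 + 2·20 + 4·69 + 3·25 = 260 + 28 + 0 + 40 + 276 + 75 = 679; overall_A = 679/15 = 45.2667.
Version B weighted sum = 5·42 + 1·44 + 0·59 + 2·5 + 4·86 + 3·35 = 210 + 44 + 0 + 10 + 344 + 105 = 713; overall_B = 713/15 = 47.5333.
Difference = 45.2667 − 47.5333 = -2.2666 ≈ -2.3.

-2.3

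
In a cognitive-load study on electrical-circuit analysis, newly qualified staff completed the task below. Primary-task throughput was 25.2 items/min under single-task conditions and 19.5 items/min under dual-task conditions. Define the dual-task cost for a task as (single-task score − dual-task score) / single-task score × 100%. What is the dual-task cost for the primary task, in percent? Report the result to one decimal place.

Cost = (25.2 − 19.5) / 25.2 × 100%
     = 5.7000 / 25.2 × 100% = 22.6190%.
≈ 22.6%.

22.6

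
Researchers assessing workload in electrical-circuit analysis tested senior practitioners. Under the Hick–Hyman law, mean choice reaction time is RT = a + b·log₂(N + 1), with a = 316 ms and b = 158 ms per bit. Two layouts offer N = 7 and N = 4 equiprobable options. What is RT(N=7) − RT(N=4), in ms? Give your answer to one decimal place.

RT(7) = 316 + 158·log₂(8) = 316 + 158·3.0000 = 790.0000 ms.
RT(4) = 316 + 158·log₂(5) = 316 + 158·2.3219 = 682.8602 ms.
Difference = 790.0000 − 682.8602 = 107.1398 ≈ 107.1 ms.

107.1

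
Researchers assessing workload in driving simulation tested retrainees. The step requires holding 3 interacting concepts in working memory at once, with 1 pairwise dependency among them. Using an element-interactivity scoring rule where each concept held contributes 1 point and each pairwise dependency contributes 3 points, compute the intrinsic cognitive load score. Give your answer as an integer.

Element contribution: 3 × 1 = 3.
Interaction contribution: 1 × 3 = 3.
Intrinsic load = 3 + 3 = 6.

6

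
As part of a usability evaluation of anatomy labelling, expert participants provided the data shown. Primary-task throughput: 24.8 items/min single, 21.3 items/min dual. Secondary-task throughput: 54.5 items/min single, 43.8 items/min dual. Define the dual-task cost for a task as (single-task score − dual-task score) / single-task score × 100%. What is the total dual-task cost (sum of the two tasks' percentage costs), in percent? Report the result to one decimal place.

Primary cost = (24.8 − 21.3) / 24.8 × 100% = 14.1129%.
Secondary cost = (54.5 − 43.8) / 54.5 × 100% = 19.6330%.
Total = 14.1129% + 19.6330% = 33.7459% ≈ 33.7%.

33.7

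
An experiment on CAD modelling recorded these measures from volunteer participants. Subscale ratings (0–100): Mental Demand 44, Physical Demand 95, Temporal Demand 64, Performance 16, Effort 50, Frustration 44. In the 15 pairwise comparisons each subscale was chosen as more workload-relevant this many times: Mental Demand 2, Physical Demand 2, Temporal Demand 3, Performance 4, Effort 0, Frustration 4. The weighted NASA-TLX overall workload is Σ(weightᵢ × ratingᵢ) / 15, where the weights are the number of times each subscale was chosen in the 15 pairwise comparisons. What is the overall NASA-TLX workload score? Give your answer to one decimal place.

The tallies are the weights (they sum to 15).
Weighted sum = 2·44 + 2·95 + 3·64 + 4·16 + 0·50 + 4·44
            = 88 + 190 + 192 + 64 + 0 + 176 = 710.
Overall workload = 710 / 15 = 47.3333 ≈ 47.3.

47.3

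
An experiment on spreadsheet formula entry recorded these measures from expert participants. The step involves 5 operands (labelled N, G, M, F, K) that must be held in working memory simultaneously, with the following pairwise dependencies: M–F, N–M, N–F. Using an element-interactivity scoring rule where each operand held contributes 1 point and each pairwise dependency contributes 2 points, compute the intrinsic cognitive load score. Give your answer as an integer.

Count of operands held simultaneously: 5.
Count of pairwise dependencies listed: 3.
Element contribution: 5 × 1 = 5.
Interaction contribution: 3 × 2 = 6.
Intrinsic load = 5 + 6 = 11.

11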